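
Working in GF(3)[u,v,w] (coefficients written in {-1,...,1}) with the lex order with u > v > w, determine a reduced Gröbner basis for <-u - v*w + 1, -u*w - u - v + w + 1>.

Buchberger's algorithm terminates because the ascending chain of leading-term ideals stabilizes.

f_1 = -u - v*w + 1, LT = u.
f_2 = -u*w - u - v + w + 1, LT = u*w.

S(f_1,f_2): lcm = u*w. S = -u + v*w**2 - v + 1.
  leading term u: subtract (1)·f_1 from -u + v*w**2 - v + 1 → v*w**2 + v*w - v
  leading term v*w**2: no divisor's leading term divides it; move v*w**2 to the remainder.
  leading term v*w: no divisor's leading term divides it; move v*w to the remainder.
  leading term v: no divisor's leading term divides it; move -v to the remainder.
  remainder v*w**2 + v*w - v ≠ 0; add g_3 = v*w**2 + v*w - v to the basis.

S(f_1,g_3): leading monomials are coprime, so the S-polynomial reduces to 0 (Buchberger's first criterion).
S(f_2,g_3): lcm = u*v*w**2. S = u*v + v**2*w - v*w**2 - v*w.
  leading term u*v: subtract (-v)·f_1 from u*v + v**2*w - v*w**2 - v*w → -v*w**2 - v*w + v
  leading term v*w**2: subtract (-1)·g_3 from -v*w**2 - v*w + v → 0
  remainder 0.

Every S-polynomial of the final basis reduces to 0, so we have a Gröbner basis.
Inter-reduce: drop elements whose leading term is divisible by another's, tail-reduce, and make monic.

G = {u + v*w - 1, v*w**2 + v*w - v}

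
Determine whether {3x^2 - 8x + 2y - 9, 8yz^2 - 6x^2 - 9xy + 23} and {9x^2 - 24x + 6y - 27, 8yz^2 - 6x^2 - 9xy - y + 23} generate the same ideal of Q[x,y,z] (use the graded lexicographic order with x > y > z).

No, the ideals differ.

For a fixed monomial order, each ideal has a unique reduced Gröbner basis; comparing bases decides equality.
Buchberger on the first generating set:
f_1 = 3x^2 - 8x + 2y - 9, LT = x^2.
f_2 = 8yz^2 - 6x^2 - 9xy + 23, LT = yz^2.

The S-polynomials (S(f_1,f_2)) all reduce to 0 modulo the current basis, so we have a Gröbner basis.
Inter-reduce: drop elements whose leading term is divisible by another's, tail-reduce, and make monic.
Reduced Gröbner basis: {yz^2 - 9/8xy - 2x + 1/2y + 5/8, x^2 - 8/3x + 2/3y - 3}.

Buchberger on the second generating set:
h_1 = 9x^2 - 24x + 6y - 27, LT = x^2.
h_2 = 8yz^2 - 6x^2 - 9xy - y + 23, LT = yz^2.

The S-polynomials (S(h_1,h_2)) all reduce to 0 modulo the current basis, so we have a Gröbner basis.
Inter-reduce: drop elements whose leading term is divisible by another's, tail-reduce, and make monic.
Reduced Gröbner basis: {yz^2 - 9/8xy - 2x + 3/8y + 5/8, x^2 - 8/3x + 2/3y - 3}.

Since the reduced bases disagree, the two ideals are not the same.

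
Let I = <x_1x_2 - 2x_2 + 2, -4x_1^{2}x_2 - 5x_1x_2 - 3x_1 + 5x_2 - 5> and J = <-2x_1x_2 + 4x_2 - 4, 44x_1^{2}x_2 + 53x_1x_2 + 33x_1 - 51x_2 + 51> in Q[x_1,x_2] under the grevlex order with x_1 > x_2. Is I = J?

Since reduced Gröbner bases are canonical representatives of ideals under a given ordering, it suffices to compute and compare them.
Buchberger on the first generating set:
f_1 = x_1x_2 - 2x_2 + 2, LT = x_1x_2.
f_2 = -4x_1^{2}x_2 - 5x_1x_2 - 3x_1 + 5x_2 - 5, LT = x_1^{2}x_2.

S(f_1,f_2): lcm = x_1^{2}x_2. S = -\tfrac{13}{4}x_1x_2 + \tfrac{5}{4}x_1 + \tfrac{5}{4}x_2 - \tfrac{5}{4}.
  reduce S modulo (f_1, f_2):
  remainder \tfrac{5}{4}x_1 - \tfrac{21}{4}x_2 + \tfrac{21}{4} ≠ 0; add g_3 = \tfrac{5}{4}x_1 - \tfrac{21}{4}x_2 + \tfrac{21}{4} to the basis.

S(f_1,g_3): lcm = x_1x_2. S = \tfrac{21}{5}x_2^{2} - \tfrac{31}{5}x_2 + 2.
  reduce S modulo (f_1, f_2, g_3):
  remainder \tfrac{21}{5}x_2^{2} - \tfrac{31}{5}x_2 + 2 ≠ 0; add g_4 = \tfrac{21}{5}x_2^{2} - \tfrac{31}{5}x_2 + 2 to the basis.

The other S-polynomials (S(f_2,g_3), S(f_1,g_4), S(f_2,g_4), S(g_3,g_4)) all reduce to 0 modulo the current basis, so we have a Gröbner basis.
Inter-reduce: drop elements whose leading term is divisible by another's, tail-reduce, and make monic.
Reduced Gröbner basis: {x_2^{2} - \tfrac{31}{21}x_2 + \tfrac{10}{21}, x_1 - \tfrac{21}{5}x_2 + \tfrac{21}{5}}.

Buchberger on the second generating set:
h_1 = -2x_1x_2 + 4x_2 - 4, LT = x_1x_2.
h_2 = 44x_1^{2}x_2 + 53x_1x_2 + 33x_1 - 51x_2 + 51, LT = x_1^{2}x_2.

S(h_1,h_2): lcm = x_1^{2}x_2. S = -\tfrac{141}{44}x_1x_2 + \tfrac{5}{4}x_1 + \tfrac{51}{44}x_2 - \tfrac{51}{44}.
  reduce S modulo (h_1, h_2):
  remainder \tfrac{5}{4}x_1 - \tfrac{21}{4}x_2 + \tfrac{21}{4} ≠ 0; add k_3 = \tfrac{5}{4}x_1 - \tfrac{21}{4}x_2 + \tfrac{21}{4} to the basis.

S(h_1,k_3): lcm = x_1x_2. S = \tfrac{21}{5}x_2^{2} - \tfrac{31}{5}x_2 + 2.
  reduce S modulo (h_1, h_2, k_3):
  remainder \tfrac{21}{5}x_2^{2} - \tfrac{31}{5}x_2 + 2 ≠ 0; add k_4 = \tfrac{21}{5}x_2^{2} - \tfrac{31}{5}x_2 + 2 to the basis.

The other S-polynomials (S(h_2,k_3), S(h_1,k_4), S(h_2,k_4), S(k_3,k_4)) all reduce to 0 modulo the current basis, so we have a Gröbner basis.
Inter-reduce: drop elements whose leading term is divisible by another's, tail-reduce, and make monic.
Reduced Gröbner basis: {x_2^{2} - \tfrac{31}{21}x_2 + \tfrac{10}{21}, x_1 - \tfrac{21}{5}x_2 + \tfrac{21}{5}}.

The two bases agree; hence the ideals are identical.

Yes, the ideals are equal.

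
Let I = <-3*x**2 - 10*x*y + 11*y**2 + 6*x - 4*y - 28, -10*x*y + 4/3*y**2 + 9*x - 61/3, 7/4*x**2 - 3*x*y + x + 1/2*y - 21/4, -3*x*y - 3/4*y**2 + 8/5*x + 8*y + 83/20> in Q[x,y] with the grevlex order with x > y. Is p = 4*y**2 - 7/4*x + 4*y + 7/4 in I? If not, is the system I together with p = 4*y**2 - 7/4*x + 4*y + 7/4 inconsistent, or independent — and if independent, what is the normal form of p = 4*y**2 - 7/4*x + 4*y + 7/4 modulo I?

First compute the reduced Gröbner basis of I by Buchberger's algorithm.
f_1 = -3*x**2 - 10*x*y + 11*y**2 + 6*x - 4*y - 28, LT = x**2.
f_2 = -10*x*y + 4/3*y**2 + 9*x - 61/3, LT = x*y.
f_3 = 7/4*x**2 - 3*x*y + x + 1/2*y - 21/4, LT = x**2.
f_4 = -3*x*y - 3/4*y**2 + 8/5*x + 8*y + 83/20, LT = x*y.

S(f_1,f_2): lcm = x**2*y. S = 52/15*x*y**2 - 11/3*y**3 + 9/10*x**2 - 2*x*y + 4/3*y**2 - 61/30*x + 28/3*y.
  reduce S modulo (f_1, f_2, f_3, f_4):
  remainder -721/225*y**3 + 3287/750*y**2 - 722/375*x + 244/225*y - 3433/750 ≠ 0; add h_5 = -721/225*y**3 + 3287/750*y**2 - 722/375*x + 244/225*y - 3433/750 to the basis.

S(f_1,f_3): lcm = x**2. S = 106/21*x*y - 11/3*y**2 - 18/7*x + 22/21*y + 37/3.
  reduce S modulo (f_1, f_2, f_3, f_4, h_5):
  remainder -943/315*y**2 + 69/35*x + 22/21*y + 652/315 ≠ 0; add h_6 = -943/315*y**2 + 69/35*x + 22/21*y + 652/315 to the basis.

S(f_1,f_4): lcm = x**2*y. S = 37/12*x*y**2 - 11/3*y**3 + 8/15*x**2 + 2/3*x*y + 4/3*y**2 + 83/60*x + 28/3*y.
  reduce S modulo (f_1, f_2, f_3, f_4, h_5, h_6):
  remainder 7496641/1418928*x + 25059753/27196120*y - 711755197/163176720 ≠ 0; add h_7 = 7496641/1418928*x + 25059753/27196120*y - 711755197/163176720 to the basis.

S(f_2,f_3): lcm = x**2*y. S = 166/105*x*y**2 - 9/10*x**2 - 4/7*x*y - 2/7*y**2 + 61/30*x + 3*y.
  reduce S modulo (f_1, f_2, f_3, f_4, h_5, h_6, h_7):
  remainder -571301759/2586341145*y - 571301759/2586341145 ≠ 0; add h_8 = -571301759/2586341145*y - 571301759/2586341145 to the basis.

The other S-polynomials (S(f_2,f_4), S(f_3,f_4), S(f_1,h_5), S(f_2,h_5), S(f_3,h_5), S(f_4,h_5), S(f_1,h_6), S(f_2,h_6), S(f_3,h_6), S(f_4,h_6), S(h_5,h_6), S(f_1,h_7), S(f_2,h_7), S(f_3,h_7), S(f_4,h_7), S(h_5,h_7), S(h_6,h_7), S(f_1,h_8), S(f_2,h_8), S(f_3,h_8), S(f_4,h_8), S(h_5,h_8), S(h_6,h_8), S(h_7,h_8)) all reduce to 0 modulo the current basis, so we have a Gröbner basis.
Inter-reduce: drop elements whose leading term is divisible by another's, tail-reduce, and make monic.
Reduced Gröbner basis: {x - 1, y + 1}.
Label its elements g_1 = x - 1, g_2 = y + 1.

Reduce p = 4*y**2 - 7/4*x + 4*y + 7/4 modulo G:
  leading term y**2: subtract (4*y)·g_2 from 4*y**2 - 7/4*x + 4*y + 7/4 → -7/4*x + 7/4
  leading term x: subtract (-7/4)·g_1 from -7/4*x + 7/4 → 0
  normal form = 0.
Since the normal form is 0, p ∈ I.

4*y**2 - 7/4*x + 4*y + 7/4 lies in I (it reduces to 0).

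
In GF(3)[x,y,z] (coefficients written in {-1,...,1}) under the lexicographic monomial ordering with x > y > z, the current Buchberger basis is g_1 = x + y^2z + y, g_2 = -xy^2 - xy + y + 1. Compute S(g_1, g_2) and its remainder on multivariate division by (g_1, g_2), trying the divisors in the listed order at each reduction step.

S(g_1, g_2) = -xy + y^4z + y^3 + y + 1; remainder on division = y^4z + y^3z + y^3 + y^2 + y + 1.

lcm(LM(g_1), LM(g_2)) = xy^2.
S = (lcm/LT(g_1))·g_1 − (lcm/LT(g_2))·g_2 = -xy + y^4z + y^3 + y + 1.
Reduce S modulo (g_1, g_2) in that order:
  leading term xy: subtract (-y)·g_1 from -xy + y^4z + y^3 + y + 1 → y^4z + y^3z + y^3 + y^2 + y + 1
  leading term y^4z: no divisor's leading term divides it; move y^4z to the remainder.
  leading term y^3z: no divisor's leading term divides it; move y^3z to the remainder.
  leading term y^3: no divisor's leading term divides it; move y^3 to the remainder.
  leading term y^2: no divisor's leading term divides it; move y^2 to the remainder.
  leading term y: no divisor's leading term divides it; move y to the remainder.
  leading term 1: no divisor's leading term divides it; move 1 to the remainder.
The remainder y^4z + y^3z + y^3 + y^2 + y + 1 is nonzero, so it would be added as the next basis element.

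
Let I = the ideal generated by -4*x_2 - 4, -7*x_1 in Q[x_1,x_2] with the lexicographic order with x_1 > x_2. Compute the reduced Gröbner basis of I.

f_1 = -4*x_2 - 4, LT = x_2.
f_2 = -7*x_1, LT = x_1.

The S-polynomials (S(f_1,f_2)) all reduce to 0 modulo the current basis, so we have a Gröbner basis.

G = {x_1, x_2 + 1}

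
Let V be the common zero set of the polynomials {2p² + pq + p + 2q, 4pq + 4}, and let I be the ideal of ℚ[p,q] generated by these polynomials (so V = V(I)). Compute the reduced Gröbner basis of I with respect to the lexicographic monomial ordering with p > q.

f_1 = 2p² + pq + p + 2q, LT = p².
f_2 = 4pq + 4, LT = pq.

S(f_1,f_2): lcm = p²q. S = ½pq² + ½pq - p + q².
  reduce S modulo (f_1, f_2):
  remainder -p + q² - ½q - ½ ≠ 0; add g_3 = -p + q² - ½q - ½ to the basis.

S(f_2,g_3): lcm = pq. S = q³ - ½q² - ½q + 1.
  reduce S modulo (f_1, f_2, g_3):
  remainder q³ - ½q² - ½q + 1 ≠ 0; add g_4 = q³ - ½q² - ½q + 1 to the basis.

The other S-polynomials (S(f_1,g_3), S(f_1,g_4), S(f_2,g_4), S(g_3,g_4)) all reduce to 0 modulo the current basis, so we have a Gröbner basis.
Inter-reduce: drop elements whose leading term is divisible by another's, tail-reduce, and make monic.

G = {p - q² + ½q + ½, q³ - ½q² - ½q + 1}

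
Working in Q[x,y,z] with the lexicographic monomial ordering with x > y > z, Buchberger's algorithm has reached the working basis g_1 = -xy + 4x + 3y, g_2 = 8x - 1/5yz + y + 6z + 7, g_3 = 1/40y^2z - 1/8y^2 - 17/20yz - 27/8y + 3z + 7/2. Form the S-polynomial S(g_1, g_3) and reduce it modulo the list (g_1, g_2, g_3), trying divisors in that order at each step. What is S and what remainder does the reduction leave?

S(g_1, g_3) = 5xy^2 + 30xyz + 135xy - 120xz - 140x - 3y^2z; remainder on division = 0.

lcm(LM(g_1), LM(g_3)) = xy^2z.
S = (lcm/LT(g_1))·g_1 − (lcm/LT(g_3))·g_3 = 5xy^2 + 30xyz + 135xy - 120xz - 140x - 3y^2z.
Reduce S modulo (g_1, g_2, g_3) in that order:
  leading term xy^2: subtract (-5y)·g_1 from 5xy^2 + 30xyz + 135xy - 120xz - 140x - 3y^2z → 30xyz + 155xy - 120xz - 140x - 3y^2z + 15y^2
  leading term xyz: subtract (-30z)·g_1 from 30xyz + 155xy - 120xz - 140x - 3y^2z + 15y^2 → 155xy - 140x - 3y^2z + 15y^2 + 90yz
  leading term xy: subtract (-155)·g_1 from 155xy - 140x - 3y^2z + 15y^2 + 90yz → 480x - 3y^2z + 15y^2 + 90yz + 465y
  leading term x: subtract (60)·g_2 from 480x - 3y^2z + 15y^2 + 90yz + 465y → -3y^2z + 15y^2 + 102yz + 405y - 360z - 420
  leading term y^2z: subtract (-120)·g_3 from -3y^2z + 15y^2 + 102yz + 405y - 360z - 420 → 0
The remainder is 0, so this S-polynomial contributes no new basis element.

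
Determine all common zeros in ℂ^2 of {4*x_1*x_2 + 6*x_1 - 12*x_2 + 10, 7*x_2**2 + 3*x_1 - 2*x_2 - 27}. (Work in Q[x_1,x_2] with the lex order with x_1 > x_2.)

Compute a lex Gröbner basis by Buchberger's algorithm.
f_1 = 4*x_1*x_2 + 6*x_1 - 12*x_2 + 10, LT = x_1*x_2.
f_2 = 3*x_1 + 7*x_2**2 - 2*x_2 - 27, LT = x_1.

S(f_1,f_2): lcm = x_1*x_2. S = 3/2*x_1 - 7/3*x_2**3 + 2/3*x_2**2 + 6*x_2 + 5/2.
  reduce S modulo (f_1, f_2):
  remainder -7/3*x_2**3 - 17/6*x_2**2 + 7*x_2 + 16 ≠ 0; add h_3 = -7/3*x_2**3 - 17/6*x_2**2 + 7*x_2 + 16 to the basis.

The other S-polynomials (S(f_1,h_3), S(f_2,h_3)) all reduce to 0 modulo the current basis, so we have a Gröbner basis.
Inter-reduce: drop elements whose leading term is divisible by another's, tail-reduce, and make monic.
Reduced Gröbner basis: {x_1 + 7/3*x_2**2 - 2/3*x_2 - 9, x_2**3 + 17/14*x_2**2 - 3*x_2 - 48/7}.

Since the basis is lex-ordered, x_2**3 + 17/14*x_2**2 - 3*x_2 - 48/7 is univariate in x_2. Its roots are {2, -45/28 - sqrt(663)*I/28, -45/28 + sqrt(663)*I/28}. Back-substituting each root into the other basis elements fixes the other coordinates.
  x_2 = 2: the earlier basis element becomes x_1 - 1 = 0, giving x_1 = 1 — point (1, 2).
  x_2 = -45/28 - sqrt(663)*I/28: the earlier basis element becomes x_1 - 31/8 + 7*sqrt(663)*I/24 = 0, giving x_1 = 31/8 - 7*sqrt(663)*I/24 — point (31/8 - 7*sqrt(663)*I/24, -45/28 - sqrt(663)*I/28).
  x_2 = -45/28 + sqrt(663)*I/28: the earlier basis element becomes x_1 - 31/8 - 7*sqrt(663)*I/24 = 0, giving x_1 = 31/8 + 7*sqrt(663)*I/24 — point (31/8 + 7*sqrt(663)*I/24, -45/28 + sqrt(663)*I/28).

{(1, 2), (31/8 - 7*sqrt(663)*I/24, -45/28 - sqrt(663)*I/28), (31/8 + 7*sqrt(663)*I/24, -45/28 + sqrt(663)*I/28)}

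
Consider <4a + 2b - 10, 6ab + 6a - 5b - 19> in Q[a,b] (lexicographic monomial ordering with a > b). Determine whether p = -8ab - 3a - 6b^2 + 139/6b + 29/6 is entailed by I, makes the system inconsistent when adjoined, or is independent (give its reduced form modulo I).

First compute the reduced Gröbner basis of I by Buchberger's algorithm.
f_1 = 4a + 2b - 10, LT = a.
f_2 = 6ab + 6a - 5b - 19, LT = ab.

S(f_1,f_2): lcm = ab. S = -a + 1/2b^2 - 5/3b + 19/6.
  leading term a: subtract (-1/4)·f_1 from -a + 1/2b^2 - 5/3b + 19/6 → 1/2b^2 - 7/6b + 2/3
  leading term b^2: no divisor's leading term divides it; move 1/2b^2 to the remainder.
  leading term b: no divisor's leading term divides it; move -7/6b to the remainder.
  leading term 1: no divisor's leading term divides it; move 2/3 to the remainder.
  remainder 1/2b^2 - 7/6b + 2/3 ≠ 0; add h_3 = 1/2b^2 - 7/6b + 2/3 to the basis.

S(f_1,h_3): leading monomials are coprime, so the S-polynomial reduces to 0 (Buchberger's first criterion).
S(f_2,h_3): lcm = ab^2. S = 10/3ab - 4/3a - 5/6b^2 - 19/6b.
  leading term ab: subtract (5/6b)·f_1 from 10/3ab - 4/3a - 5/6b^2 - 19/6b → -4/3a - 5/2b^2 + 31/6b
  leading term a: subtract (-1/3)·f_1 from -4/3a - 5/2b^2 + 31/6b → -5/2b^2 + 35/6b - 10/3
  leading term b^2: subtract (-5)·h_3 from -5/2b^2 + 35/6b - 10/3 → 0
  remainder 0.

Every S-polynomial of the final basis reduces to 0, so we have a Gröbner basis.
Inter-reduce: drop elements whose leading term is divisible by another's, tail-reduce, and make monic.
Reduced Gröbner basis: {a + 1/2b - 5/2, b^2 - 7/3b + 4/3}.
Label its elements g_1 = a + 1/2b - 5/2, g_2 = b^2 - 7/3b + 4/3.

Reduce p = -8ab - 3a - 6b^2 + 139/6b + 29/6 modulo G:
  leading term ab: subtract (-8b)·g_1 from -8ab - 3a - 6b^2 + 139/6b + 29/6 → -3a - 2b^2 + 19/6b + 29/6
  leading term a: subtract (-3)·g_1 from -3a - 2b^2 + 19/6b + 29/6 → -2b^2 + 14/3b - 8/3
  leading term b^2: subtract (-2)·g_2 from -2b^2 + 14/3b - 8/3 → 0
  normal form = 0.
Since the normal form is 0, p ∈ I.

-8ab - 3a - 6b^2 + 139/6b + 29/6 lies in I (it reduces to 0).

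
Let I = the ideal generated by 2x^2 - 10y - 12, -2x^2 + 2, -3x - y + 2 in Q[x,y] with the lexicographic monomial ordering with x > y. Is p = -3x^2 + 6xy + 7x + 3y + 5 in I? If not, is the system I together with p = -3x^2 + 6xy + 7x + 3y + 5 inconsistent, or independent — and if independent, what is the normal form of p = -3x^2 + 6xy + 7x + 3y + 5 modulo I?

-3x^2 + 6xy + 7x + 3y + 5 lies in I (it reduces to 0).

First compute the reduced Gröbner basis of I by Buchberger's algorithm.
f_1 = 2x^2 - 10y - 12, LT = x^2.
f_2 = -2x^2 + 2, LT = x^2.
f_3 = -3x - y + 2, LT = x.

S(f_1,f_2): lcm = x^2. S = -5y - 5.
  leading term y: no divisor's leading term divides it; move -5y to the remainder.
  leading term 1: no divisor's leading term divides it; move -5 to the remainder.
  remainder -5y - 5 ≠ 0; add h_4 = -5y - 5 to the basis.

S(f_1,f_3): lcm = x^2. S = -1/3xy + 2/3x - 5y - 6.
  leading term xy: subtract (1/9y)·f_3 from -1/3xy + 2/3x - 5y - 6 → 2/3x + 1/9y^2 - 47/9y - 6
  leading term x: subtract (-2/9)·f_3 from 2/3x + 1/9y^2 - 47/9y - 6 → 1/9y^2 - 49/9y - 50/9
  leading term y^2: subtract (-1/45y)·h_4 from 1/9y^2 - 49/9y - 50/9 → -50/9y - 50/9
  leading term y: subtract (10/9)·h_4 from -50/9y - 50/9 → 0
  remainder 0.

S(f_2,f_3): lcm = x^2. S = -1/3xy + 2/3x - 1.
  leading term xy: subtract (1/9y)·f_3 from -1/3xy + 2/3x - 1 → 2/3x + 1/9y^2 - 2/9y - 1
  leading term x: subtract (-2/9)·f_3 from 2/3x + 1/9y^2 - 2/9y - 1 → 1/9y^2 - 4/9y - 5/9
  leading term y^2: subtract (-1/45y)·h_4 from 1/9y^2 - 4/9y - 5/9 → -5/9y - 5/9
  leading term y: subtract (1/9)·h_4 from -5/9y - 5/9 → 0
  remainder 0.

S(f_1,h_4): leading monomials are coprime, so the S-polynomial reduces to 0 (Buchberger's first criterion).
S(f_2,h_4): leading monomials are coprime, so the S-polynomial reduces to 0 (Buchberger's first criterion).
S(f_3,h_4): leading monomials are coprime, so the S-polynomial reduces to 0 (Buchberger's first criterion).
Every S-polynomial of the final basis reduces to 0, so we have a Gröbner basis.
Inter-reduce: drop elements whose leading term is divisible by another's, tail-reduce, and make monic.
Reduced Gröbner basis: {x - 1, y + 1}.
Label its elements g_1 = x - 1, g_2 = y + 1.

Reduce p = -3x^2 + 6xy + 7x + 3y + 5 modulo G:
  leading term x^2: subtract (-3x)·g_1 from -3x^2 + 6xy + 7x + 3y + 5 → 6xy + 4x + 3y + 5
  leading term xy: subtract (6y)·g_1 from 6xy + 4x + 3y + 5 → 4x + 9y + 5
  leading term x: subtract (4)·g_1 from 4x + 9y + 5 → 9y + 9
  leading term y: subtract (9)·g_2 from 9y + 9 → 0
  normal form = 0.
Since the normal form is 0, p ∈ I.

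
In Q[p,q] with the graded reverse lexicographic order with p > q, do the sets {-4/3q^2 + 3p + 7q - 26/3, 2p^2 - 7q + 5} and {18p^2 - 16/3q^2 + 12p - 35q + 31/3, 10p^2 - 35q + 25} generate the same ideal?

For a fixed monomial order, each ideal has a unique reduced Gröbner basis; comparing bases decides equality.
Buchberger on the first generating set:
f_1 = -4/3q^2 + 3p + 7q - 26/3, LT = q^2.
f_2 = 2p^2 - 7q + 5, LT = p^2.

The S-polynomials (S(f_1,f_2)) all reduce to 0 modulo the current basis, so we have a Gröbner basis.
Inter-reduce: drop elements whose leading term is divisible by another's, tail-reduce, and make monic.
Reduced Gröbner basis: {p^2 - 7/2q + 5/2, q^2 - 9/4p - 21/4q + 13/2}.

Buchberger on the second generating set:
h_1 = 18p^2 - 16/3q^2 + 12p - 35q + 31/3, LT = p^2.
h_2 = 10p^2 - 35q + 25, LT = p^2.

S(h_1,h_2): lcm = p^2. S = -8/27q^2 + 2/3p + 14/9q - 52/27.
  leading term q^2: no divisor's leading term divides it; move -8/27q^2 to the remainder.
  leading term p: no divisor's leading term divides it; move 2/3p to the remainder.
  leading term q: no divisor's leading term divides it; move 14/9q to the remainder.
  leading term 1: no divisor's leading term divides it; move -52/27 to the remainder.
  remainder -8/27q^2 + 2/3p + 14/9q - 52/27 ≠ 0; add k_3 = -8/27q^2 + 2/3p + 14/9q - 52/27 to the basis.

The other S-polynomials (S(h_1,k_3), S(h_2,k_3)) all reduce to 0 modulo the current basis, so we have a Gröbner basis.
Inter-reduce: drop elements whose leading term is divisible by another's, tail-reduce, and make monic.
Reduced Gröbner basis: {p^2 - 7/2q + 5/2, q^2 - 9/4p - 21/4q + 13/2}.

Same reduced basis, so the two generating sets span the same ideal.

Yes, the ideals are equal.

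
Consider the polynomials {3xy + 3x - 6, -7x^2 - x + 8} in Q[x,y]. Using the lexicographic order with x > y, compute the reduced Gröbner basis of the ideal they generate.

G = {x - 4/7y - 3/7, y^2 + 7/4y - 11/4}

f_1 = 3xy + 3x - 6, LT = xy.
f_2 = -7x^2 - x + 8, LT = x^2.

S(f_1,f_2): lcm = x^2y. S = x^2 - 1/7xy - 2x + 8/7y.
  leading term x^2: subtract (-1/7)·f_2 from x^2 - 1/7xy - 2x + 8/7y → -1/7xy - 15/7x + 8/7y + 8/7
  leading term xy: subtract (-1/21)·f_1 from -1/7xy - 15/7x + 8/7y + 8/7 → -2x + 8/7y + 6/7
  leading term x: no divisor's leading term divides it; move -2x to the remainder.
  leading term y: no divisor's leading term divides it; move 8/7y to the remainder.
  leading term 1: no divisor's leading term divides it; move 6/7 to the remainder.
  remainder -2x + 8/7y + 6/7 ≠ 0; add g_3 = -2x + 8/7y + 6/7 to the basis.

S(f_1,g_3): lcm = xy. S = x + 4/7y^2 + 3/7y - 2.
  leading term x: subtract (-1/2)·g_3 from x + 4/7y^2 + 3/7y - 2 → 4/7y^2 + y - 11/7
  leading term y^2: no divisor's leading term divides it; move 4/7y^2 to the remainder.
  leading term y: no divisor's leading term divides it; move y to the remainder.
  leading term 1: no divisor's leading term divides it; move -11/7 to the remainder.
  remainder 4/7y^2 + y - 11/7 ≠ 0; add g_4 = 4/7y^2 + y - 11/7 to the basis.

The other S-polynomials (S(f_2,g_3), S(f_1,g_4), S(f_2,g_4), S(g_3,g_4)) all reduce to 0 modulo the current basis, so we have a Gröbner basis.
Inter-reduce: drop elements whose leading term is divisible by another's, tail-reduce, and make monic.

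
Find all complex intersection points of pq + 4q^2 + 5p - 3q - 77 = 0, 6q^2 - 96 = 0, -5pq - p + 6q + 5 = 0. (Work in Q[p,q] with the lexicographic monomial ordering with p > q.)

Compute a lex Gröbner basis by Buchberger's algorithm.
f_1 = pq + 5p + 4q^2 - 3q - 77, LT = pq.
f_2 = 6q^2 - 96, LT = q^2.
f_3 = -5pq - p + 6q + 5, LT = pq.

S(f_1,f_2): lcm = pq^2. S = 5pq + 16p + 4q^3 - 3q^2 - 77q.
  leading term pq: subtract (5)·f_1 from 5pq + 16p + 4q^3 - 3q^2 - 77q → -9p + 4q^3 - 23q^2 - 62q + 385
  leading term p: no divisor's leading term divides it; move -9p to the remainder.
  leading term q^3: subtract (2/3q)·f_2 from 4q^3 - 23q^2 - 62q + 385 → -23q^2 + 2q + 385
  leading term q^2: subtract (-23/6)·f_2 from -23q^2 + 2q + 385 → 2q + 17
  leading term q: no divisor's leading term divides it; move 2q to the remainder.
  leading term 1: no divisor's leading term divides it; move 17 to the remainder.
  remainder -9p + 2q + 17 ≠ 0; add h_4 = -9p + 2q + 17 to the basis.

S(f_1,f_3): lcm = pq. S = 24/5p + 4q^2 - 9/5q - 76.
  leading term p: subtract (-8/15)·h_4 from 24/5p + 4q^2 - 9/5q - 76 → 4q^2 - 11/15q - 1004/15
  leading term q^2: subtract (2/3)·f_2 from 4q^2 - 11/15q - 1004/15 → -11/15q - 44/15
  leading term q: no divisor's leading term divides it; move -11/15q to the remainder.
  leading term 1: no divisor's leading term divides it; move -44/15 to the remainder.
  remainder -11/15q - 44/15 ≠ 0; add h_5 = -11/15q - 44/15 to the basis.

The other S-polynomials (S(f_2,f_3), S(f_1,h_4), S(f_2,h_4), S(f_3,h_4), S(f_1,h_5), S(f_2,h_5), S(f_3,h_5), S(h_4,h_5)) all reduce to 0 modulo the current basis, so we have a Gröbner basis.
Inter-reduce: drop elements whose leading term is divisible by another's, tail-reduce, and make monic.
Reduced Gröbner basis: {p - 1, q + 4}.

Elimination: the polynomial q + 4 lies in the elimination ideal for q, so q ∈ {-4}. For each such q, the remaining basis elements (now univariate) give the rest of the solution.
  q = -4: the earlier basis element becomes p - 1 = 0, giving p = 1 — point (1, -4).
Each listed point satisfies every original equation (direct substitution).

{(1, -4)}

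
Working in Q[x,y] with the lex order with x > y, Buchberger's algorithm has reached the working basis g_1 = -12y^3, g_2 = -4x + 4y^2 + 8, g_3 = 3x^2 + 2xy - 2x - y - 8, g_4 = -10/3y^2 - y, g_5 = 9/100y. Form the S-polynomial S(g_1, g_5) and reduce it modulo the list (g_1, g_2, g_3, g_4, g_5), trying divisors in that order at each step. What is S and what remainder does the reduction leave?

S(g_1, g_5) = 0; remainder on division = 0.

lcm(LM(g_1), LM(g_5)) = y^3.
S = (lcm/LT(g_1))·g_1 − (lcm/LT(g_5))·g_5 = 0.
Reduce S modulo (g_1, g_2, g_3, g_4, g_5) in that order:
The remainder is 0, so this S-polynomial contributes no new basis element.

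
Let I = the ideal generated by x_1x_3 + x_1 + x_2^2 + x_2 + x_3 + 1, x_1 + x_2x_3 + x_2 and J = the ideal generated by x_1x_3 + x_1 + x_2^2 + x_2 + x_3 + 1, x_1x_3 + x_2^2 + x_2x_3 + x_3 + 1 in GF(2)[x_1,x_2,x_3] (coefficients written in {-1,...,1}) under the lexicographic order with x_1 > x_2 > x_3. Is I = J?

Since reduced Gröbner bases are canonical representatives of ideals under a given ordering, it suffices to compute and compare them.
Buchberger on the first generating set:
f_1 = x_1x_3 + x_1 + x_2^2 + x_2 + x_3 + 1, LT = x_1x_3.
f_2 = x_1 + x_2x_3 + x_2, LT = x_1.

S(f_1,f_2): lcm = x_1x_3. S = x_1 + x_2^2 + x_2x_3^2 + x_2x_3 + x_2 + x_3 + 1.
  reduce S modulo (f_1, f_2):
  remainder x_2^2 + x_2x_3^2 + x_3 + 1 ≠ 0; add g_3 = x_2^2 + x_2x_3^2 + x_3 + 1 to the basis.

The other S-polynomials (S(f_1,g_3), S(f_2,g_3)) all reduce to 0 modulo the current basis, so we have a Gröbner basis.
Inter-reduce: drop elements whose leading term is divisible by another's, tail-reduce, and make monic.
Reduced Gröbner basis: {x_1 + x_2x_3 + x_2, x_2^2 + x_2x_3^2 + x_3 + 1}.

Buchberger on the second generating set:
h_1 = x_1x_3 + x_1 + x_2^2 + x_2 + x_3 + 1, LT = x_1x_3.
h_2 = x_1x_3 + x_2^2 + x_2x_3 + x_3 + 1, LT = x_1x_3.

S(h_1,h_2): lcm = x_1x_3. S = x_1 + x_2x_3 + x_2.
  reduce S modulo (h_1, h_2):
  remainder x_1 + x_2x_3 + x_2 ≠ 0; add k_3 = x_1 + x_2x_3 + x_2 to the basis.

S(h_1,k_3): lcm = x_1x_3. S = x_1 + x_2^2 + x_2x_3^2 + x_2x_3 + x_2 + x_3 + 1.
  reduce S modulo (h_1, h_2, k_3):
  remainder x_2^2 + x_2x_3^2 + x_3 + 1 ≠ 0; add k_4 = x_2^2 + x_2x_3^2 + x_3 + 1 to the basis.

The other S-polynomials (S(h_2,k_3), S(h_1,k_4), S(h_2,k_4), S(k_3,k_4)) all reduce to 0 modulo the current basis, so we have a Gröbner basis.
Inter-reduce: drop elements whose leading term is divisible by another's, tail-reduce, and make monic.
Reduced Gröbner basis: {x_1 + x_2x_3 + x_2, x_2^2 + x_2x_3^2 + x_3 + 1}.

These coincide, so the ideals are equal.

Yes, the ideals are equal.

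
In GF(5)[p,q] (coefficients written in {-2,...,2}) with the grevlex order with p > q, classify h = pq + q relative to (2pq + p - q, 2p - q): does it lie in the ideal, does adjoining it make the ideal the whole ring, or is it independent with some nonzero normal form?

pq + q lies in I (it reduces to 0).

First compute the reduced Gröbner basis of I by Buchberger's algorithm.
f_1 = 2pq + p - q, LT = pq.
f_2 = 2p - q, LT = p.

S(f_1,f_2): lcm = pq. S = -2q^2 - 2p + 2q.
  leading term q^2: no divisor's leading term divides it; move -2q^2 to the remainder.
  leading term p: subtract (-1)·f_2 from -2p + 2q → q
  leading term q: no divisor's leading term divides it; move q to the remainder.
  remainder -2q^2 + q ≠ 0; add k_3 = -2q^2 + q to the basis.

S(f_1,k_3): lcm = pq^2. S = pq + 2q^2.
  leading term pq: subtract (-2)·f_1 from pq + 2q^2 → 2q^2 + 2p - 2q
  leading term q^2: subtract (-1)·k_3 from 2q^2 + 2p - 2q → 2p - q
  leading term p: subtract (1)·f_2 from 2p - q → 0
  remainder 0.

S(f_2,k_3): leading monomials are coprime, so the S-polynomial reduces to 0 (Buchberger's first criterion).
Every S-polynomial of the final basis reduces to 0, so we have a Gröbner basis.
Inter-reduce: drop elements whose leading term is divisible by another's, tail-reduce, and make monic.
Reduced Gröbner basis: {q^2 + 2q, p + 2q}.
Label its elements g_1 = q^2 + 2q, g_2 = p + 2q.

Reduce h = pq + q modulo G:
  leading term pq: subtract (q)·g_2 from pq + q → -2q^2 + q
  leading term q^2: subtract (-2)·g_1 from -2q^2 + q → 0
  normal form = 0.
Since the normal form is 0, h ∈ I.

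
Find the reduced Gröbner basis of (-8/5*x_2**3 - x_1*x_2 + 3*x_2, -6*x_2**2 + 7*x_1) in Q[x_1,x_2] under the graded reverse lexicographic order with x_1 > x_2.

G = {x_1**2 - 45/43*x_1, x_1*x_2 - 45/43*x_2, x_2**2 - 7/6*x_1}

f_1 = -8/5*x_2**3 - x_1*x_2 + 3*x_2, LT = x_2**3.
f_2 = -6*x_2**2 + 7*x_1, LT = x_2**2.

S(f_1,f_2): lcm = x_2**3. S = 43/24*x_1*x_2 - 15/8*x_2.
  reduce S modulo (f_1, f_2):
  remainder 43/24*x_1*x_2 - 15/8*x_2 ≠ 0; add g_3 = 43/24*x_1*x_2 - 15/8*x_2 to the basis.

S(f_2,g_3): lcm = x_1*x_2**2. S = -7/6*x_1**2 + 45/43*x_2**2.
  reduce S modulo (f_1, f_2, g_3):
  remainder -7/6*x_1**2 + 105/86*x_1 ≠ 0; add g_4 = -7/6*x_1**2 + 105/86*x_1 to the basis.

The other S-polynomials (S(f_1,g_3), S(f_1,g_4), S(f_2,g_4), S(g_3,g_4)) all reduce to 0 modulo the current basis, so we have a Gröbner basis.
Inter-reduce: drop elements whose leading term is divisible by another's, tail-reduce, and make monic.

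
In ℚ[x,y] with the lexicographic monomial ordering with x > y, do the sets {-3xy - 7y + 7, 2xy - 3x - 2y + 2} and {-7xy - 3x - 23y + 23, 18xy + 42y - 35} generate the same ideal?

No, the ideals differ.

Since reduced Gröbner bases are canonical representatives of ideals under a given ordering, it suffices to compute and compare them.
Buchberger on the first generating set:
f_1 = -3xy - 7y + 7, LT = xy.
f_2 = 2xy - 3x - 2y + 2, LT = xy.

S(f_1,f_2): lcm = xy. S = 3/2x + 10/3y - 10/3.
  leading term x: no divisor's leading term divides it; move 3/2x to the remainder.
  leading term y: no divisor's leading term divides it; move 10/3y to the remainder.
  leading term 1: no divisor's leading term divides it; move -10/3 to the remainder.
  remainder 3/2x + 10/3y - 10/3 ≠ 0; add g_3 = 3/2x + 10/3y - 10/3 to the basis.

S(f_1,g_3): lcm = xy. S = -20/9y² + 41/9y - 7/3.
  leading term y²: no divisor's leading term divides it; move -20/9y² to the remainder.
  leading term y: no divisor's leading term divides it; move 41/9y to the remainder.
  leading term 1: no divisor's leading term divides it; move -7/3 to the remainder.
  remainder -20/9y² + 41/9y - 7/3 ≠ 0; add g_4 = -20/9y² + 41/9y - 7/3 to the basis.

S(f_2,g_3): lcm = xy. S = -3/2x - 20/9y² + 11/9y + 1.
  leading term x: subtract (-1)·g_3 from -3/2x - 20/9y² + 11/9y + 1 → -20/9y² + 41/9y - 7/3
  leading term y²: subtract (1)·g_4 from -20/9y² + 41/9y - 7/3 → 0
  remainder 0.

S(f_1,g_4): lcm = xy². S = 41/20xy - 21/20x + 7/3y² - 7/3y.
  leading term xy: subtract (-41/60)·f_1 from 41/20xy - 21/20x + 7/3y² - 7/3y → -21/20x + 7/3y² - 427/60y + 287/60
  leading term x: subtract (-7/10)·g_3 from -21/20x + 7/3y² - 427/60y + 287/60 → 7/3y² - 287/60y + 49/20
  leading term y²: subtract (-21/20)·g_4 from 7/3y² - 287/60y + 49/20 → 0
  remainder 0.

S(f_2,g_4): lcm = xy². S = 11/20xy - 21/20x - y² + y.
  leading term xy: subtract (-11/60)·f_1 from 11/20xy - 21/20x - y² + y → -21/20x - y² - 17/60y + 77/60
  leading term x: subtract (-7/10)·g_3 from -21/20x - y² - 17/60y + 77/60 → -y² + 41/20y - 21/20
  leading term y²: subtract (9/20)·g_4 from -y² + 41/20y - 21/20 → 0
  remainder 0.

S(g_3,g_4): leading monomials are coprime, so the S-polynomial reduces to 0 (Buchberger's first criterion).
Every S-polynomial of the final basis reduces to 0, so we have a Gröbner basis.
Inter-reduce: drop elements whose leading term is divisible by another's, tail-reduce, and make monic.
Reduced Gröbner basis: {x + 20/9y - 20/9, y² - 41/20y + 21/20}.

Buchberger on the second generating set:
h_1 = -7xy - 3x - 23y + 23, LT = xy.
h_2 = 18xy + 42y - 35, LT = xy.

S(h_1,h_2): lcm = xy. S = 3/7x + 20/21y - 169/126.
  leading term x: no divisor's leading term divides it; move 3/7x to the remainder.
  leading term y: no divisor's leading term divides it; move 20/21y to the remainder.
  leading term 1: no divisor's leading term divides it; move -169/126 to the remainder.
  remainder 3/7x + 20/21y - 169/126 ≠ 0; add k_3 = 3/7x + 20/21y - 169/126 to the basis.

S(h_1,k_3): lcm = xy. S = 3/7x - 20/9y² + 2425/378y - 23/7.
  leading term x: subtract (1)·k_3 from 3/7x - 20/9y² + 2425/378y - 23/7 → -20/9y² + 295/54y - 35/18
  leading term y²: no divisor's leading term divides it; move -20/9y² to the remainder.
  leading term y: no divisor's leading term divides it; move 295/54y to the remainder.
  leading term 1: no divisor's leading term divides it; move -35/18 to the remainder.
  remainder -20/9y² + 295/54y - 35/18 ≠ 0; add k_4 = -20/9y² + 295/54y - 35/18 to the basis.

S(h_2,k_3): lcm = xy. S = -20/9y² + 295/54y - 35/18.
  leading term y²: subtract (1)·k_4 from -20/9y² + 295/54y - 35/18 → 0
  remainder 0.

S(h_1,k_4): lcm = xy². S = 485/168xy - ⅞x + 23/7y² - 23/7y.
  leading term xy: subtract (-485/1176)·h_1 from 485/168xy - ⅞x + 23/7y² - 23/7y → -207/98x + 23/7y² - 15019/1176y + 11155/1176
  leading term x: subtract (-69/14)·k_3 from -207/98x + 23/7y² - 15019/1176y + 11155/1176 → 23/7y² - 1357/168y + 23/8
  leading term y²: subtract (-207/140)·k_4 from 23/7y² - 1357/168y + 23/8 → 0
  remainder 0.

S(h_2,k_4): lcm = xy². S = 59/24xy - ⅞x + 7/3y² - 35/18y.
  leading term xy: subtract (-59/168)·h_1 from 59/24xy - ⅞x + 7/3y² - 35/18y → -27/14x + 7/3y² - 5051/504y + 1357/168
  leading term x: subtract (-9/2)·k_3 from -27/14x + 7/3y² - 5051/504y + 1357/168 → 7/3y² - 413/72y + 49/24
  leading term y²: subtract (-21/20)·k_4 from 7/3y² - 413/72y + 49/24 → 0
  remainder 0.

S(k_3,k_4): leading monomials are coprime, so the S-polynomial reduces to 0 (Buchberger's first criterion).
Every S-polynomial of the final basis reduces to 0, so we have a Gröbner basis.
Inter-reduce: drop elements whose leading term is divisible by another's, tail-reduce, and make monic.
Reduced Gröbner basis: {x + 20/9y - 169/54, y² - 59/24y + ⅞}.

These differ, so the ideals are not equal.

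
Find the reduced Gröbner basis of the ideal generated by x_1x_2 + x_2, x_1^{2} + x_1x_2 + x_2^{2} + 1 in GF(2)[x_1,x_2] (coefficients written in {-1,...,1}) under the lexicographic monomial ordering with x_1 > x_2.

The reduced Gröbner basis is the canonical form of the ideal for this ordering.

f_1 = x_1x_2 + x_2, LT = x_1x_2.
f_2 = x_1^{2} + x_1x_2 + x_2^{2} + 1, LT = x_1^{2}.

S(f_1,f_2): lcm = x_1^{2}x_2. S = x_1x_2^{2} + x_1x_2 + x_2^{3} + x_2.
  reduce S modulo (f_1, f_2):
  remainder x_2^{3} + x_2^{2} ≠ 0; add g_3 = x_2^{3} + x_2^{2} to the basis.

The other S-polynomials (S(f_1,g_3), S(f_2,g_3)) all reduce to 0 modulo the current basis, so we have a Gröbner basis.

G = {x_1^{2} + x_2^{2} + x_2 + 1, x_1x_2 + x_2, x_2^{3} + x_2^{2}}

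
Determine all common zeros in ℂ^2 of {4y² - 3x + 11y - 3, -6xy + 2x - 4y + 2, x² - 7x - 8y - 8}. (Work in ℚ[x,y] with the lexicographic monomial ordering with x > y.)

{(-1, 0)}

Compute a lex Gröbner basis by Buchberger's algorithm.
f_1 = -3x + 4y² + 11y - 3, LT = x.
f_2 = -6xy + 2x - 4y + 2, LT = xy.
f_3 = x² - 7x - 8y - 8, LT = x².

S(f_1,f_2): lcm = xy. S = ⅓x - 4/3y³ - 11/3y² + ⅓y + ⅓.
  leading term x: subtract (-1/9)·f_1 from ⅓x - 4/3y³ - 11/3y² + ⅓y + ⅓ → -4/3y³ - 29/9y² + 14/9y
  leading term y³: no divisor's leading term divides it; move -4/3y³ to the remainder.
  leading term y²: no divisor's leading term divides it; move -29/9y² to the remainder.
  leading term y: no divisor's leading term divides it; move 14/9y to the remainder.
  remainder -4/3y³ - 29/9y² + 14/9y ≠ 0; add h_4 = -4/3y³ - 29/9y² + 14/9y to the basis.

S(f_1,f_3): lcm = x². S = -4/3xy² - 11/3xy + 8x + 8y + 8.
  leading term xy²: subtract (4/9y²)·f_1 from -4/3xy² - 11/3xy + 8x + 8y + 8 → -11/3xy + 8x - 16/9y⁴ - 44/9y³ + 4/3y² + 8y + 8
  leading term xy: subtract (11/9y)·f_1 from -11/3xy + 8x - 16/9y⁴ - 44/9y³ + 4/3y² + 8y + 8 → 8x - 16/9y⁴ - 88/9y³ - 109/9y² + 35/3y + 8
  leading term x: subtract (-8/3)·f_1 from 8x - 16/9y⁴ - 88/9y³ - 109/9y² + 35/3y + 8 → -16/9y⁴ - 88/9y³ - 13/9y² + 41y
  leading term y⁴: subtract (4/3y)·h_4 from -16/9y⁴ - 88/9y³ - 13/9y² + 41y → -148/27y³ - 95/27y² + 41y
  leading term y³: subtract (37/9)·h_4 from -148/27y³ - 95/27y² + 41y → 788/81y² + 2803/81y
  leading term y²: no divisor's leading term divides it; move 788/81y² to the remainder.
  leading term y: no divisor's leading term divides it; move 2803/81y to the remainder.
  remainder 788/81y² + 2803/81y ≠ 0; add h_5 = 788/81y² + 2803/81y to the basis.

S(f_2,f_3): lcm = x²y. S = -⅓x² + 23/3xy - ⅓x + 8y² + 8y.
  leading term x²: subtract (1/9x)·f_1 from -⅓x² + 23/3xy - ⅓x + 8y² + 8y → -4/9xy² + 58/9xy + 8y² + 8y
  leading term xy²: subtract (4/27y²)·f_1 from -4/9xy² + 58/9xy + 8y² + 8y → 58/9xy - 16/27y⁴ - 44/27y³ + 76/9y² + 8y
  leading term xy: subtract (-58/27y)·f_1 from 58/9xy - 16/27y⁴ - 44/27y³ + 76/9y² + 8y → -16/27y⁴ + 188/27y³ + 866/27y² + 14/9y
  leading term y⁴: subtract (4/9y)·h_4 from -16/27y⁴ + 188/27y³ + 866/27y² + 14/9y → 680/81y³ + 2542/81y² + 14/9y
  leading term y³: subtract (-170/27)·h_4 from 680/81y³ + 2542/81y² + 14/9y → 2696/243y² + 2758/243y
  leading term y²: subtract (674/591)·h_5 from 2696/243y² + 2758/243y → -16616/591y
  leading term y: no divisor's leading term divides it; move -16616/591y to the remainder.
  remainder -16616/591y ≠ 0; add h_6 = -16616/591y to the basis.

The other S-polynomials (S(f_1,h_4), S(f_2,h_4), S(f_3,h_4), S(f_1,h_5), S(f_2,h_5), S(f_3,h_5), S(h_4,h_5), S(f_1,h_6), S(f_2,h_6), S(f_3,h_6), S(h_4,h_6), S(h_5,h_6)) all reduce to 0 modulo the current basis, so we have a Gröbner basis.
Inter-reduce: drop elements whose leading term is divisible by another's, tail-reduce, and make monic.
Reduced Gröbner basis: {x + 1, y}.

Elimination: the polynomial y lies in the elimination ideal for y, so y ∈ {0}. For each such y, the remaining basis elements (now univariate) give the rest of the solution.
  y = 0: the earlier basis element becomes x + 1 = 0, giving x = -1 — point (-1, 0).
Check: every point annihilates each of the original generators.
This is the nonlinear analogue of row-reducing a linear system.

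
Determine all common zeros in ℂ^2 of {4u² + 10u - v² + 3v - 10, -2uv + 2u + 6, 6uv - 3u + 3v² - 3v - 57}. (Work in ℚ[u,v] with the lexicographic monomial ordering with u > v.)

{(1, 4)}

Compute a lex Gröbner basis by Buchberger's algorithm.
f_1 = 4u² + 10u - v² + 3v - 10, LT = u².
f_2 = -2uv + 2u + 6, LT = uv.
f_3 = 6uv - 3u + 3v² - 3v - 57, LT = uv.

S(f_1,f_2): lcm = u²v. S = u² + 5/2uv + 3u - ¼v³ + ¾v² - 5/2v.
  reduce S modulo (f_1, f_2, f_3):
  remainder 3u - ¼v³ + v² - 13/4v + 10 ≠ 0; add h_4 = 3u - ¼v³ + v² - 13/4v + 10 to the basis.

S(f_1,f_3): lcm = u²v. S = ½u² - ½uv² + 3uv + 19/2u - ¼v³ + ¾v² - 5/2v.
  reduce S modulo (f_1, f_2, f_3, h_4):
  remainder 31/48v³ - 65/24v² + 349/48v - 325/12 ≠ 0; add h_5 = 31/48v³ - 65/24v² + 349/48v - 325/12 to the basis.

S(f_2,f_3): lcm = uv. S = -½u - ½v² + ½v + 13/2.
  reduce S modulo (f_1, f_2, f_3, h_4, h_5):
  remainder -63/124v² + 53/124v + 199/31 ≠ 0; add h_6 = -63/124v² + 53/124v + 199/31 to the basis.

S(f_2,h_5): lcm = uv³. S = 99/31uv² - 349/31uv + 1300/31u - 3v².
  reduce S modulo (f_1, f_2, f_3, h_4, h_5, h_6):
  remainder 2698/217v - 10792/217 ≠ 0; add h_7 = 2698/217v - 10792/217 to the basis.

The other S-polynomials (S(f_1,h_4), S(f_2,h_4), S(f_3,h_4), S(f_1,h_5), S(f_3,h_5), S(h_4,h_5), S(f_1,h_6), S(f_2,h_6), S(f_3,h_6), S(h_4,h_6), S(h_5,h_6), S(f_1,h_7), S(f_2,h_7), S(f_3,h_7), S(h_4,h_7), S(h_5,h_7), S(h_6,h_7)) all reduce to 0 modulo the current basis, so we have a Gröbner basis.
Inter-reduce: drop elements whose leading term is divisible by another's, tail-reduce, and make monic.
Reduced Gröbner basis: {u - 1, v - 4}.

The lex basis is triangular: the last element involves only v. Solving v - 4 = 0 gives v ∈ {4}; substituting each value into the earlier elements determines the remaining variables.
  v = 4: the earlier basis element becomes u - 1 = 0, giving u = 1 — point (1, 4).
This is the nonlinear analogue of row-reducing a linear system.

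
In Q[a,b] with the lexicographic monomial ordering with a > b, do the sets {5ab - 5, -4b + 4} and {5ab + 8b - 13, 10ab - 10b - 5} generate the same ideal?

Two ideals are equal iff their reduced Gröbner bases coincide (the reduced basis is unique for a fixed ordering).
Buchberger on the first generating set:
f_1 = 5ab - 5, LT = ab.
f_2 = -4b + 4, LT = b.

S(f_1,f_2): lcm = ab. S = a - 1.
  leading term a: no divisor's leading term divides it; move a to the remainder.
  leading term 1: no divisor's leading term divides it; move -1 to the remainder.
  remainder a - 1 ≠ 0; add g_3 = a - 1 to the basis.

The other S-polynomials (S(f_1,g_3), S(f_2,g_3)) all reduce to 0 modulo the current basis, so we have a Gröbner basis.
Inter-reduce: drop elements whose leading term is divisible by another's, tail-reduce, and make monic.
Reduced Gröbner basis: {a - 1, b - 1}.

Buchberger on the second generating set:
h_1 = 5ab + 8b - 13, LT = ab.
h_2 = 10ab - 10b - 5, LT = ab.

S(h_1,h_2): lcm = ab. S = \tfrac{13}{5}b - \tfrac{21}{10}.
  leading term b: no divisor's leading term divides it; move \tfrac{13}{5}b to the remainder.
  leading term 1: no divisor's leading term divides it; move -\tfrac{21}{10} to the remainder.
  remainder \tfrac{13}{5}b - \tfrac{21}{10} ≠ 0; add k_3 = \tfrac{13}{5}b - \tfrac{21}{10} to the basis.

S(h_1,k_3): lcm = ab. S = \tfrac{21}{26}a + \tfrac{8}{5}b - \tfrac{13}{5}.
  leading term a: no divisor's leading term divides it; move \tfrac{21}{26}a to the remainder.
  leading term b: subtract (\tfrac{8}{13})·k_3 from \tfrac{8}{5}b - \tfrac{13}{5} → -\tfrac{17}{13}
  leading term 1: no divisor's leading term divides it; move -\tfrac{17}{13} to the remainder.
  remainder \tfrac{21}{26}a - \tfrac{17}{13} ≠ 0; add k_4 = \tfrac{21}{26}a - \tfrac{17}{13} to the basis.

The other S-polynomials (S(h_2,k_3), S(h_1,k_4), S(h_2,k_4), S(k_3,k_4)) all reduce to 0 modulo the current basis, so we have a Gröbner basis.
Inter-reduce: drop elements whose leading term is divisible by another's, tail-reduce, and make monic.
Reduced Gröbner basis: {a - \tfrac{34}{21}, b - \tfrac{21}{26}}.

Since the reduced bases disagree, the two ideals are not the same.

No, the ideals differ.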